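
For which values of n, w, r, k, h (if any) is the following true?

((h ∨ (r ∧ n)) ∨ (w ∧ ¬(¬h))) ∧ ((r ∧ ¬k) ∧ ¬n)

n=F; w=F; r=T; k=F; h=T

  (h ∨ (r ∧ n)) ∨ (w ∧ ¬(¬h)) = True
    h ∨ (r ∧ n) = True
      r ∧ n = False
    w ∧ ¬(¬h) = False
      ¬(¬h) = True
        ¬h = False
  (r ∧ ¬k) ∧ ¬n = True
    r ∧ ¬k = True
      ¬k = True
    ¬n = True
Both conjuncts True, so the formula holds.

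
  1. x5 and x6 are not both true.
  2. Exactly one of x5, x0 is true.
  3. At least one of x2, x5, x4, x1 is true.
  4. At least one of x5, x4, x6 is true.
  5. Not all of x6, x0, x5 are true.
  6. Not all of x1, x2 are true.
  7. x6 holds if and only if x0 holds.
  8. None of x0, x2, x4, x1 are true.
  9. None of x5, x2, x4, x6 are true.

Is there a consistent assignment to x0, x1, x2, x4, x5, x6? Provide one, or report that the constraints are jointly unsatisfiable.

UNSATISFIABLE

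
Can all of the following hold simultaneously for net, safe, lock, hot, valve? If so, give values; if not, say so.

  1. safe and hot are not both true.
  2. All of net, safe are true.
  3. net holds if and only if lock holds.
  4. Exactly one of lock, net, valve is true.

Case lock = True:
  (2) forces net = True.
  Constraint (4) is violated (lock=T, net=T) — contradiction.
Case lock = False:
  (2) forces net = True.
  Constraint (3) is violated (net=T, lock=F) — contradiction.
Both cases fail — unsatisfiable.

The formula is unsatisfiable.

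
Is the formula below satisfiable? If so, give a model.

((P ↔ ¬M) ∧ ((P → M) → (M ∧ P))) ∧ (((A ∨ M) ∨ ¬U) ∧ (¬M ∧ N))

M=F, A=F, U=F, P=T, N=T

  (P ↔ ¬M) ∧ ((P → M) → (M ∧ P)) = True
    P ↔ ¬M = True
      ¬M = True
    (P → M) → (M ∧ P) = True
      P → M = False
      M ∧ P = False
  ((A ∨ M) ∨ ¬U) ∧ (¬M ∧ N) = True
    (A ∨ M) ∨ ¬U = True
      A ∨ M = False
      ¬U = True
    ¬M ∧ N = True
      ¬M = True
Both conjuncts True, so the formula holds.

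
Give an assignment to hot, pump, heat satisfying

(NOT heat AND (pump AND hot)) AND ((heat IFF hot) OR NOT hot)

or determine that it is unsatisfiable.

Case hot = True: the formula simplifies to (NOT heat AND pump) AND heat.
  heat = True: the conjunct NOT heat is False.
  heat = False: the conjunct heat is False.
Case hot = False: the conjunct hot is False.
Both cases fail — unsatisfiable.

The formula is unsatisfiable.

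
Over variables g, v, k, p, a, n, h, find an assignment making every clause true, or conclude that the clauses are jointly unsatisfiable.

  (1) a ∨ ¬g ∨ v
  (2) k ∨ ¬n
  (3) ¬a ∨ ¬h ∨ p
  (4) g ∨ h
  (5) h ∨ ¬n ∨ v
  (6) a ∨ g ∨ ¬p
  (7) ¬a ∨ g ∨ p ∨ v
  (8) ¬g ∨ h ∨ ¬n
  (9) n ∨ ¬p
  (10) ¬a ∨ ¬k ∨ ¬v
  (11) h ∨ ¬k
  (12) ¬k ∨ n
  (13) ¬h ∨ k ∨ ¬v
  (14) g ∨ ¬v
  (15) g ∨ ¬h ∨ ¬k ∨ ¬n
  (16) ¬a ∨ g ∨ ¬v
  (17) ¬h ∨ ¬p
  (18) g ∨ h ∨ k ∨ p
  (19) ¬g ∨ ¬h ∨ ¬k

g: False, v: False, k: False, p: False, a: False, n: False, h: True

Set g = False.
  then (g ∨ h) forces h = True.
  then (g ∨ ¬v) forces v = False.
  then (¬h ∨ ¬p) forces p = False.
  then (¬a ∨ ¬h ∨ p) forces a = False.
Try k = True:
  (¬k ∨ n) forces n = True.
  clause (g ∨ ¬h ∨ ¬k ∨ ¬n) is falsified — backtrack.
So k = False.
  then (k ∨ ¬n) forces n = False.
All clauses satisfied.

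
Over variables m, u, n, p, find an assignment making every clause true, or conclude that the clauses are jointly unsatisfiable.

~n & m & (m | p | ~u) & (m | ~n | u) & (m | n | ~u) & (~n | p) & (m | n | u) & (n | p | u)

Unit clause (~n) forces n = False.
Unit clause (m) forces m = True.
Set u = False.
  then (n | p | u) forces p = True.
Check each clause:
  (~n): ~n holds.
  (m): m holds.
  (m | p | ~u): m holds.
  (m | ~n | u): m holds.
  (m | n | ~u): m holds.
  (~n | p): ~n holds.
  (m | n | u): m holds.
  (n | p | u): p holds.
All clauses satisfied.

m = True, u = False, n = False, p = True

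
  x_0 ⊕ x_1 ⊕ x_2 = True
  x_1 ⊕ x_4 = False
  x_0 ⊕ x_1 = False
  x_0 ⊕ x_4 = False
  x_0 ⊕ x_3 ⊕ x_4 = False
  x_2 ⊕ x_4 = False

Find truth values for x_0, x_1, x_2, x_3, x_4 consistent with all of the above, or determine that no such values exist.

x_0 = True, x_1 = True, x_2 = True, x_3 = False, x_4 = True

x_0 ⊕ x_1 ⊕ x_2 = T ⊕ T ⊕ T = True ✓
x_1 ⊕ x_4 = T ⊕ T = False ✓
x_0 ⊕ x_1 = T ⊕ T = False ✓
x_0 ⊕ x_4 = T ⊕ T = False ✓
x_0 ⊕ x_3 ⊕ x_4 = T ⊕ F ⊕ T = False ✓
x_2 ⊕ x_4 = T ⊕ T = False ✓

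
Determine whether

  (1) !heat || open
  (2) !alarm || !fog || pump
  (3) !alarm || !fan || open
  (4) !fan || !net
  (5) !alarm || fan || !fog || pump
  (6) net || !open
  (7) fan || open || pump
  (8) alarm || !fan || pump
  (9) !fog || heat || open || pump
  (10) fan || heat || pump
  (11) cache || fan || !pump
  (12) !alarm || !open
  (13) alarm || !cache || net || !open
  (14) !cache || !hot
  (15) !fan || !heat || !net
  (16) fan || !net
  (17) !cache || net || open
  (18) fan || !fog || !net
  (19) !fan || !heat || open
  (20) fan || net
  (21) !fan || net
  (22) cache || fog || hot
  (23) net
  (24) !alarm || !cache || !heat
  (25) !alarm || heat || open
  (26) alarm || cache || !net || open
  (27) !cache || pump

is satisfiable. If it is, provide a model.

Unsatisfiable

Case net = True:
  (!fan || !net) forces fan = False.
  Clause (fan || !net) is falsified — contradiction.
Case net = False:
  Clause (net) is falsified — contradiction.
Both cases fail, so the formula is unsatisfiable.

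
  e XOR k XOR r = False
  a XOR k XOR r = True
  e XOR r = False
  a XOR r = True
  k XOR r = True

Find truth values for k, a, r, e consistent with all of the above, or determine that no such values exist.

k=F, a=F, r=T, e=T

e XOR k XOR r = T XOR F XOR T = False ✓
a XOR k XOR r = F XOR F XOR T = True ✓
e XOR r = T XOR T = False ✓
a XOR r = F XOR T = True ✓
k XOR r = F XOR T = True ✓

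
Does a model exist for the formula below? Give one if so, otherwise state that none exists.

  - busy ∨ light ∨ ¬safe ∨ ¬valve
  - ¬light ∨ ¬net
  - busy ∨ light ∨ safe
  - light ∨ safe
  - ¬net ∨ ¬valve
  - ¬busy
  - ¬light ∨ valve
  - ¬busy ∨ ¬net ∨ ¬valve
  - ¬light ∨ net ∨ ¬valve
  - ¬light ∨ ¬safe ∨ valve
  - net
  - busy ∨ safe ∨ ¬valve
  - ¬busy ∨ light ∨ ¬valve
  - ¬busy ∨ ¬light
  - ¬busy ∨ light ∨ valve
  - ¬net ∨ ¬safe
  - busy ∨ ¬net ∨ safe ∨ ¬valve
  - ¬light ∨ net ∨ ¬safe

Case net = True:
  (¬light ∨ ¬net) forces light = False.
  (light ∨ safe) forces safe = True.
  Clause (¬net ∨ ¬safe) is falsified — contradiction.
Case net = False:
  Clause (net) is falsified — contradiction.
Both cases fail, so the formula is unsatisfiable.

Unsatisfiable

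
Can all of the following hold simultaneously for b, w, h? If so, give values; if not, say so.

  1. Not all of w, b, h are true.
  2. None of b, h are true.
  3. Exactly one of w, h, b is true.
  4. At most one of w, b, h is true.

b = False, w = True, h = False

  (1) {w, b, h}: 1/3 true — not all ✓
  (2) {b, h}: 0 true — none ✓
  (3) {w, h, b}: 1 true — exactly one ✓
  (4) {w, b, h}: 1 true — at most one ✓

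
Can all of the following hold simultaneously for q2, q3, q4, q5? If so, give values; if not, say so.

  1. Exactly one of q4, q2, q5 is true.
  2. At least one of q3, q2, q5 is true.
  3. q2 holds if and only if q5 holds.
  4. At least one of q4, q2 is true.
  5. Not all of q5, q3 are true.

q2=F, q3=T, q4=T, q5=F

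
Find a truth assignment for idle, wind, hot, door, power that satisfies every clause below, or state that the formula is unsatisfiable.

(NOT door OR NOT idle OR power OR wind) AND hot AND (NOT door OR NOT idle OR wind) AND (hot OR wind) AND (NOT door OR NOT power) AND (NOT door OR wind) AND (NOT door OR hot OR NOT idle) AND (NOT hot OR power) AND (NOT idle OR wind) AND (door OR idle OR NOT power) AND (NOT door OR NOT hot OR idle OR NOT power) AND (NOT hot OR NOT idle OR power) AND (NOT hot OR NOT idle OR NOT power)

Unsatisfiable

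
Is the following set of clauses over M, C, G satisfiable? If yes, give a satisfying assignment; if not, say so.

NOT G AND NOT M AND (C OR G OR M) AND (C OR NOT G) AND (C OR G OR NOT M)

M: False, C: True, G: False

Unit clause (NOT G) forces G = False.
Unit clause (NOT M) forces M = False.
In (C OR G OR M) only C is left, so C = True.
Check each clause:
  (NOT G): NOT G holds.
  (NOT M): NOT M holds.
  (C OR G OR M): C holds.
  (C OR NOT G): C holds.
  (C OR G OR NOT M): C holds.
All clauses satisfied.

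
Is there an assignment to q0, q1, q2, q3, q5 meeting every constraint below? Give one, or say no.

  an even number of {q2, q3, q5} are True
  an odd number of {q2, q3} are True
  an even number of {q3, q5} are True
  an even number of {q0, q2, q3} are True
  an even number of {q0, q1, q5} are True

q0 = True; q1 = False; q2 = False; q3 = True; q5 = True

{q2, q3, q5}: 2 true → even ✓
{q2, q3}: 1 true → odd ✓
{q3, q5}: 2 true → even ✓
{q0, q2, q3}: 2 true → even ✓
{q0, q1, q5}: 2 true → even ✓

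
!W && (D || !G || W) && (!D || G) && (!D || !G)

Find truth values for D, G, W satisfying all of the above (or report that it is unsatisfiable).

Unit clause (!W) forces W = False.
Try D = True:
  (!D || G) forces G = True.
  clause (!D || !G) is falsified — backtrack.
So D = False.
  then (D || !G || W) forces G = False.
Check each clause:
  (!W): !W holds.
  (D || !G || W): !G holds.
  (!D || G): !D holds.
  (!D || !G): !D holds.
All clauses satisfied.

D=F, G=F, W=F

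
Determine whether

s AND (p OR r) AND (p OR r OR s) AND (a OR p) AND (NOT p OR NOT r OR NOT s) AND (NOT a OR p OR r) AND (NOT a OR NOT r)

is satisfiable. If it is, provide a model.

Unit clause (s) forces s = True.
Try r = True:
  (NOT p OR NOT r OR NOT s) forces p = False.
  (a OR p) forces a = True.
  clause (NOT a OR NOT r) is falsified — backtrack.
So r = False.
  then (p OR r) forces p = True.
Set a = False.
All clauses satisfied.

r: False, a: False, s: True, p: True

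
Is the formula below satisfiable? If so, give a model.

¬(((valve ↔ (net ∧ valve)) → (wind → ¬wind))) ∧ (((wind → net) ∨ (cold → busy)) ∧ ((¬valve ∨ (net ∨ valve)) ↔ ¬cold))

net: True, cold: False, wind: True, busy: True, valve: True

  ¬(((valve ↔ (net ∧ valve)) → (wind → ¬wind))) = True
    (valve ↔ (net ∧ valve)) → (wind → ¬wind) = False
      valve ↔ (net ∧ valve) = True
        net ∧ valve = True
      wind → ¬wind = False
        ¬wind = False
  ((wind → net) ∨ (cold → busy)) ∧ ((¬valve ∨ (net ∨ valve)) ↔ ¬cold) = True
    (wind → net) ∨ (cold → busy) = True
      wind → net = True
      cold → busy = True
    (¬valve ∨ (net ∨ valve)) ↔ ¬cold = True
      ¬valve ∨ (net ∨ valve) = True
        ¬valve = False
        net ∨ valve = True
      ¬cold = True
Both conjuncts True, so the formula holds.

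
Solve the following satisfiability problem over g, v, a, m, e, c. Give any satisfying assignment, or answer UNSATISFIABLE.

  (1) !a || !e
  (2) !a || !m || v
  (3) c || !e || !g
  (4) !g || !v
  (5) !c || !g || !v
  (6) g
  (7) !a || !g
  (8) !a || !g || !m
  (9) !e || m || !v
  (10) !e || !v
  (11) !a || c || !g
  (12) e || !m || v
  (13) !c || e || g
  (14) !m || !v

Unit clause (g) forces g = True.
In (!a || !g) only !a is left, so a = False.
In (!g || !v) only !v is left, so v = False.
Set m = False.
Set e = True.
  then (c || !e || !g) forces c = True.
All clauses satisfied.

g = True, v = False, a = False, m = False, e = True, c = True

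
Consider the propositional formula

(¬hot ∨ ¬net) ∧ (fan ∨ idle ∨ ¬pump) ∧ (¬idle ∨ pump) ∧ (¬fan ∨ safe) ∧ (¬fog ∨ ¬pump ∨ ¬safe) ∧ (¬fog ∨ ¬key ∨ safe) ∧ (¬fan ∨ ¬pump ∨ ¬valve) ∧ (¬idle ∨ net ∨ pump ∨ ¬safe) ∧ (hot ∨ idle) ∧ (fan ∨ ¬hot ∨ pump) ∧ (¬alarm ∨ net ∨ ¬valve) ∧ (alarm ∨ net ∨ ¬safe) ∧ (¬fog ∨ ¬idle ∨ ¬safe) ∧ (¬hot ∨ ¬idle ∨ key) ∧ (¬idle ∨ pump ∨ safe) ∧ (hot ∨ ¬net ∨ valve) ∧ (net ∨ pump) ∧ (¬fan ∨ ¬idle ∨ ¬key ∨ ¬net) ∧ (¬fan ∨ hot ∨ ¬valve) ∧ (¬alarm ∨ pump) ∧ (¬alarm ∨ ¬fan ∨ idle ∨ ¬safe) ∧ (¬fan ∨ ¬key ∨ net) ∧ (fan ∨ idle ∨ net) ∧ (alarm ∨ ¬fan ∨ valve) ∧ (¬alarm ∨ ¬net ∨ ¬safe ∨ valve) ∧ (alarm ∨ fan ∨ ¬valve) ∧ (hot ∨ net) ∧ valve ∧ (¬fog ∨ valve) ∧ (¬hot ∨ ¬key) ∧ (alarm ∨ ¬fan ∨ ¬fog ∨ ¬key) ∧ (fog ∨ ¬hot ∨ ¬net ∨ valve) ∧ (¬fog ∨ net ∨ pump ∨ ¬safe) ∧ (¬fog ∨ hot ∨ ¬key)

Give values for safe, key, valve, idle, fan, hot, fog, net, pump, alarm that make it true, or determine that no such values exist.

Unit clause (valve) forces valve = True.
Set safe = True.
Set key = False.
Try idle = False:
  (hot ∨ idle) forces hot = True.
  (¬hot ∨ ¬net) forces net = False.
  (¬alarm ∨ net ∨ ¬valve) forces alarm = False.
  clause (alarm ∨ net ∨ ¬safe) is falsified — backtrack.
So idle = True.
  then (¬idle ∨ pump) forces pump = True.
  then (¬fog ∨ ¬pump ∨ ¬safe) forces fog = False.
  then (¬fan ∨ ¬pump ∨ ¬valve) forces fan = False.
  then (¬hot ∨ ¬idle ∨ key) forces hot = False.
  then (alarm ∨ fan ∨ ¬valve) forces alarm = True.
  then (hot ∨ net) forces net = True.
All clauses satisfied.

safe=T; key=F; valve=T; idle=T; fan=F; hot=F; fog=F; net=T; pump=T; alarm=T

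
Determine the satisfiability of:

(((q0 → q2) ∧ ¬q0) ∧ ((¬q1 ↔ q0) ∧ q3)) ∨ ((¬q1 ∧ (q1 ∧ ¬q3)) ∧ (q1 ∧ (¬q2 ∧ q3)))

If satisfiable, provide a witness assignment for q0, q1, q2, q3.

q0 = False, q1 = True, q2 = False, q3 = True

  (((q0 → q2) ∧ ¬q0) ∧ ((¬q1 ↔ q0) ∧ q3)) ∨ ((¬q1 ∧ (q1 ∧ ¬q3)) ∧ (q1 ∧ (¬q2 ∧ q3))) = True
    ((q0 → q2) ∧ ¬q0) ∧ ((¬q1 ↔ q0) ∧ q3) = True
      (q0 → q2) ∧ ¬q0 = True
        q0 → q2 = True
        ¬q0 = True
      (¬q1 ↔ q0) ∧ q3 = True
        ¬q1 ↔ q0 = True
          ¬q1 = False
    (¬q1 ∧ (q1 ∧ ¬q3)) ∧ (q1 ∧ (¬q2 ∧ q3)) = False
      ¬q1 ∧ (q1 ∧ ¬q3) = False
        ¬q1 = False
        q1 ∧ ¬q3 = False
          ¬q3 = False
      q1 ∧ (¬q2 ∧ q3) = True
        ¬q2 ∧ q3 = True
          ¬q2 = True
The formula evaluates to True.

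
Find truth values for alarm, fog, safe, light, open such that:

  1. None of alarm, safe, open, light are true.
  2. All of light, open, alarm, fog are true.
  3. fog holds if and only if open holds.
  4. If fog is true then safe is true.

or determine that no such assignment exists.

Case alarm = True:
  Constraint (1) is violated (alarm=T) — contradiction.
Case alarm = False:
  Constraint (2) is violated (alarm=F) — contradiction.
Both cases fail — unsatisfiable.

UNSATISFIABLE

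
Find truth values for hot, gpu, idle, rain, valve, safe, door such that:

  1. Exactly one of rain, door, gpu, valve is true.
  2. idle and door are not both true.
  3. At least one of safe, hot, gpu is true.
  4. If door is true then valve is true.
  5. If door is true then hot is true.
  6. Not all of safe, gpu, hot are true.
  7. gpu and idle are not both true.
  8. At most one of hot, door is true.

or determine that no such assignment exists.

hot=F, gpu=F, idle=F, rain=F, valve=T, safe=T, door=F

  (1) {rain, door, gpu, valve}: 1 true — exactly one ✓
  (2) idle=F, door=F — not both ✓
  (3) {safe, hot, gpu}: 1 true — at least one ✓
  (4) door=F ⇒ valve: vacuous ✓
  (5) door=F ⇒ hot: vacuous ✓
  (6) {safe, gpu, hot}: 1/3 true — not all ✓
  (7) gpu=F, idle=F — not both ✓
  (8) {hot, door}: 0 true — at most one ✓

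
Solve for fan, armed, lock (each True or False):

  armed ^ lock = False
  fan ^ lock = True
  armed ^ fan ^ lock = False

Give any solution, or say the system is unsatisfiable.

fan=F; armed=T; lock=T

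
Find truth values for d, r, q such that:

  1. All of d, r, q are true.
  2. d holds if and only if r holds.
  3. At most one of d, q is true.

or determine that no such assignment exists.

Unsatisfiable — no assignment works.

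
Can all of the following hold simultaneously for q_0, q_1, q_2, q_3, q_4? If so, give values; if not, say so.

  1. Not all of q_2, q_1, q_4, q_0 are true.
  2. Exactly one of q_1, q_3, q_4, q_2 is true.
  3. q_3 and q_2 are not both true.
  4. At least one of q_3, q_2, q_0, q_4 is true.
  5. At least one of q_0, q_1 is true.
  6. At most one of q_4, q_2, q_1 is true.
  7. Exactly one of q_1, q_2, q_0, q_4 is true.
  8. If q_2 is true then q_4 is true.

q_0 = True; q_1 = False; q_2 = False; q_3 = True; q_4 = False

  (1) {q_2, q_1, q_4, q_0}: 1/4 true — not all ✓
  (2) {q_1, q_3, q_4, q_2}: 1 true — exactly one ✓
  (3) q_3=T, q_2=F — not both ✓
  (4) {q_3, q_2, q_0, q_4}: 2 true — at least one ✓
  (5) {q_0, q_1}: 1 true — at least one ✓
  (6) {q_4, q_2, q_1}: 0 true — at most one ✓
  (7) {q_1, q_2, q_0, q_4}: 1 true — exactly one ✓
  (8) q_2=F ⇒ q_4: vacuous ✓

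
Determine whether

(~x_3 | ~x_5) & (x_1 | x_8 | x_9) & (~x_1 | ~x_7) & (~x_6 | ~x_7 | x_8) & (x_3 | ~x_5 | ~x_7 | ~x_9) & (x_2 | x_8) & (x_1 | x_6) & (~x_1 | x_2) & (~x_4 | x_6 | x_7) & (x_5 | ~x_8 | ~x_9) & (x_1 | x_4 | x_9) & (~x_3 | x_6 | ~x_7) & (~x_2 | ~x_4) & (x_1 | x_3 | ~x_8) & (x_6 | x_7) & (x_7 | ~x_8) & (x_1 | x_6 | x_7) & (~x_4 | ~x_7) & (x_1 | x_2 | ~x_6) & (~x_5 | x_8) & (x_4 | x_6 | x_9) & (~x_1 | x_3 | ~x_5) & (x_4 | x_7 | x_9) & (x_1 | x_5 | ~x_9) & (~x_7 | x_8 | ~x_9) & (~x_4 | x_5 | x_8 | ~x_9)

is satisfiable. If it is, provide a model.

x_1 = True, x_2 = True, x_3 = False, x_4 = False, x_5 = False, x_6 = True, x_7 = False, x_8 = False, x_9 = True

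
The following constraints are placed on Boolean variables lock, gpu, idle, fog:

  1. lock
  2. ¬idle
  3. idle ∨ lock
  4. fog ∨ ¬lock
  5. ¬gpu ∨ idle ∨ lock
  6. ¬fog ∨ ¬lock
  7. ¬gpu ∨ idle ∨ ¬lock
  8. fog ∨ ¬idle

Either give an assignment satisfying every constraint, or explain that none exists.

UNSATISFIABLE

Case lock = True:
  (¬idle) forces idle = False.
  (fog ∨ ¬lock) forces fog = True.
  Clause (¬fog ∨ ¬lock) is falsified — contradiction.
Case lock = False:
  Clause (lock) is falsified — contradiction.
Both cases fail, so the formula is unsatisfiable.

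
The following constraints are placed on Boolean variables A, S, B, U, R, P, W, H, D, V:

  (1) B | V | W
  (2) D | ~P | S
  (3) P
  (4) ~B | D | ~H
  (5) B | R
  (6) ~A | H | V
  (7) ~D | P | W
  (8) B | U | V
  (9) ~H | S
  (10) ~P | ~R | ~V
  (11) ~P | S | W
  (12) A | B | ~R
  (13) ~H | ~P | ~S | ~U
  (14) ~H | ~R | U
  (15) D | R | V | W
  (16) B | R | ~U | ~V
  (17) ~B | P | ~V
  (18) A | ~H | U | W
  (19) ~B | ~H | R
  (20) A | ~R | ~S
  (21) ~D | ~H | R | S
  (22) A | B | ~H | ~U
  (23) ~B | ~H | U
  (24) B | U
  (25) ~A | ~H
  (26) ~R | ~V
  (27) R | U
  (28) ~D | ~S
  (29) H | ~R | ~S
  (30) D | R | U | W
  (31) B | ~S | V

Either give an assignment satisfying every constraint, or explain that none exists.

Unit clause (P) forces P = True.
Set A = False.
Set S = True.
  then (A | ~R | ~S) forces R = False.
  then (R | U) forces U = True.
  then (~D | ~S) forces D = False.
  then (B | R) forces B = True.
  then (~H | ~P | ~S | ~U) forces H = False.
Set W = True.
Set V = True.
All clauses satisfied.

A = False, S = True, B = True, U = True, R = False, P = True, W = True, H = False, D = False, V = True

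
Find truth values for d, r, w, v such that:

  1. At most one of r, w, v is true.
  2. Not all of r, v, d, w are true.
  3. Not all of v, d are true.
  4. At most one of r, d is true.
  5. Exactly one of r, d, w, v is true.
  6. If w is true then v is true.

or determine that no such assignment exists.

d=F, r=F, w=F, v=T

  (1) {r, w, v}: 1 true — at most one ✓
  (2) {r, v, d, w}: 1/4 true — not all ✓
  (3) {v, d}: 1/2 true — not all ✓
  (4) {r, d}: 0 true — at most one ✓
  (5) {r, d, w, v}: 1 true — exactly one ✓
  (6) w=F ⇒ v: vacuous ✓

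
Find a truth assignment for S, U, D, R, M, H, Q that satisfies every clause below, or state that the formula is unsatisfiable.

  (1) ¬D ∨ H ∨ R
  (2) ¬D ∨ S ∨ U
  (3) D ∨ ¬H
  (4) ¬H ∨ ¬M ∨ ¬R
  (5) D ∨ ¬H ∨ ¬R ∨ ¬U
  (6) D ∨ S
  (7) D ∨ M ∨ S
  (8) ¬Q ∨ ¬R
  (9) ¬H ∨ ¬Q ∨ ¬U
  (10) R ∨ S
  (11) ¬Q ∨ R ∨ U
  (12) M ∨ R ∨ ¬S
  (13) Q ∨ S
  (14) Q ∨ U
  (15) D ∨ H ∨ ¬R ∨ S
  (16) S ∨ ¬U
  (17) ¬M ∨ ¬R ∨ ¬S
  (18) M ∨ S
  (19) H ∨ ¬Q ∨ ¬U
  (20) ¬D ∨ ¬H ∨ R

S = True, U = True, D = True, R = True, M = False, H = True, Q = False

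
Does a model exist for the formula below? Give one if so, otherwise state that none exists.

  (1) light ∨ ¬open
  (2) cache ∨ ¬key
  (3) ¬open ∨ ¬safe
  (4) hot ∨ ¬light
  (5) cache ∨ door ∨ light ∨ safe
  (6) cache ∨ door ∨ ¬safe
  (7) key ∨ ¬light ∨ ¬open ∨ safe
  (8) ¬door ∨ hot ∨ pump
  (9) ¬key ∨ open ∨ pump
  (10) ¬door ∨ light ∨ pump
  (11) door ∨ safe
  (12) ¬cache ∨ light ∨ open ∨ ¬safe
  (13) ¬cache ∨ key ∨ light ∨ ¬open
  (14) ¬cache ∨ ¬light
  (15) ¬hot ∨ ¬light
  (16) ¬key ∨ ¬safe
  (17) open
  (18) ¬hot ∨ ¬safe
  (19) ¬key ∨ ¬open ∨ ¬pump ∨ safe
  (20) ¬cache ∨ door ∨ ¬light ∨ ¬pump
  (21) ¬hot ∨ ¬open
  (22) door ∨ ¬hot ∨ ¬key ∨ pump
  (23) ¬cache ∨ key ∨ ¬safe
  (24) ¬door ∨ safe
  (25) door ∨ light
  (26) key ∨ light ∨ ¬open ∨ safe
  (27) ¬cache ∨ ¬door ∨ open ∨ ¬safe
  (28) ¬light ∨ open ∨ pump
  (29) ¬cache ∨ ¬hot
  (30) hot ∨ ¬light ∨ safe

Case safe = True:
  (¬open ∨ ¬safe) forces open = False.
  Clause (open) is falsified — contradiction.
Case safe = False:
  (door ∨ safe) forces door = True.
  Clause (¬door ∨ safe) is falsified — contradiction.
Both cases fail, so the formula is unsatisfiable.

UNSATISFIABLE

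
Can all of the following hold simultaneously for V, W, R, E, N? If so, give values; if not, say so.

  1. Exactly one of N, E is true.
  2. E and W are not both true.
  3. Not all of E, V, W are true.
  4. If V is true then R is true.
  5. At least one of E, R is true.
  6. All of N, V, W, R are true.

V = True, W = True, R = True, E = False, N = True

  (1) {N, E}: 1 true — exactly one ✓
  (2) E=F, W=T — not both ✓
  (3) {E, V, W}: 2/3 true — not all ✓
  (4) V=T ⇒ R: T ✓
  (5) {E, R}: 1 true — at least one ✓
  (6) {N, V, W, R}: all 4 true ✓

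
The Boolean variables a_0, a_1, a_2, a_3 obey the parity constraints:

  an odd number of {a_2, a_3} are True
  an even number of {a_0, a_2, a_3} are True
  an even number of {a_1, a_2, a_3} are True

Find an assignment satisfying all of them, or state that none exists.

a_0 = True, a_1 = True, a_2 = True, a_3 = False

{a_2, a_3}: 1 true → odd ✓
{a_0, a_2, a_3}: 2 true → even ✓
{a_1, a_2, a_3}: 2 true → even ✓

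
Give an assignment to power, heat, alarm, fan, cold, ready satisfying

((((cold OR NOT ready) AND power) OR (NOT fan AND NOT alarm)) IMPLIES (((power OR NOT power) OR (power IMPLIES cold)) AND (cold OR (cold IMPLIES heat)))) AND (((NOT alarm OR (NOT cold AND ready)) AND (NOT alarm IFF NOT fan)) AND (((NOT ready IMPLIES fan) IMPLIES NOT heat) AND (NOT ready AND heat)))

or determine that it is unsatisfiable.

power=F, heat=T, alarm=F, fan=F, cold=F, ready=F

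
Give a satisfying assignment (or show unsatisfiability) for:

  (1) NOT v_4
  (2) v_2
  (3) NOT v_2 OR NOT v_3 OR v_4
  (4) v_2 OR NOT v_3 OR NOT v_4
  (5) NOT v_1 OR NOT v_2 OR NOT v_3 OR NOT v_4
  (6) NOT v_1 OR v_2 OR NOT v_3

v_1 = False, v_2 = True, v_3 = False, v_4 = False

Unit clause (NOT v_4) forces v_4 = False.
Unit clause (v_2) forces v_2 = True.
In (NOT v_2 OR NOT v_3 OR v_4) only NOT v_3 is left, so v_3 = False.
Set v_1 = False.
Check each clause:
  (NOT v_4): NOT v_4 holds.
  (v_2): v_2 holds.
  (NOT v_2 OR NOT v_3 OR v_4): NOT v_3 holds.
  (v_2 OR NOT v_3 OR NOT v_4): v_2 holds.
  (NOT v_1 OR NOT v_2 OR NOT v_3 OR NOT v_4): NOT v_1 holds.
  (NOT v_1 OR v_2 OR NOT v_3): NOT v_1 holds.
All clauses satisfied.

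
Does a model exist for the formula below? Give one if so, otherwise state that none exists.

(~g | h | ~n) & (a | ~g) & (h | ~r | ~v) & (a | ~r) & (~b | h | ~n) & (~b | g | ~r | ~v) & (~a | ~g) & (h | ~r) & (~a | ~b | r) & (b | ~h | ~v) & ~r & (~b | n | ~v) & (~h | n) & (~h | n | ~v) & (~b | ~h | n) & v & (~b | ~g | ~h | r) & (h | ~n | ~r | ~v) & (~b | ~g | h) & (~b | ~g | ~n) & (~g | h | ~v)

Unit clause (~r) forces r = False.
Unit clause (v) forces v = True.
Set n = True.
Set b = True.
  then (~b | h | ~n) forces h = True.
  then (~a | ~b | r) forces a = False.
  then (~b | ~g | ~h | r) forces g = False.
All clauses satisfied.

v=T, n=T, b=T, g=F, r=F, h=T, a=F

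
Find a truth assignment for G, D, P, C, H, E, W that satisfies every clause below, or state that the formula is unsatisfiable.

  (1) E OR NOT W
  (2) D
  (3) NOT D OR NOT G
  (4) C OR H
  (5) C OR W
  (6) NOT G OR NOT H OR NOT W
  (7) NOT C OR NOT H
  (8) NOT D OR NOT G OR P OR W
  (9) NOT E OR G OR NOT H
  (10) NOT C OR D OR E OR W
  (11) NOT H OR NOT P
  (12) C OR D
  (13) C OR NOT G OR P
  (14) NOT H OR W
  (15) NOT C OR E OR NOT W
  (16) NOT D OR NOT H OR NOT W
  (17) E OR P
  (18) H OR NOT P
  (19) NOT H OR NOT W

Unit clause (D) forces D = True.
In (NOT D OR NOT G) only NOT G is left, so G = False.
Try P = True:
  (NOT H OR NOT P) forces H = False.
  clause (H OR NOT P) is falsified — backtrack.
So P = False.
  then (E OR P) forces E = True.
  then (NOT E OR G OR NOT H) forces H = False.
  then (C OR H) forces C = True.
Set W = True.
All clauses satisfied.

G = False, D = True, P = False, C = True, H = False, E = True, W = True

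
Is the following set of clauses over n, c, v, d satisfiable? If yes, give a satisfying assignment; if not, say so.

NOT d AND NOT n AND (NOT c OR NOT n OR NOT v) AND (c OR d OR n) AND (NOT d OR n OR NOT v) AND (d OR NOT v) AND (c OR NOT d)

Unit clause (NOT d) forces d = False.
Unit clause (NOT n) forces n = False.
In (c OR d OR n) only c is left, so c = True.
In (d OR NOT v) only NOT v is left, so v = False.
Check each clause:
  (NOT d): NOT d holds.
  (NOT n): NOT n holds.
  (NOT c OR NOT n OR NOT v): NOT n holds.
  (c OR d OR n): c holds.
  (NOT d OR n OR NOT v): NOT d holds.
  (d OR NOT v): NOT v holds.
  (c OR NOT d): c holds.
All clauses satisfied.

n = False, c = True, v = False, d = False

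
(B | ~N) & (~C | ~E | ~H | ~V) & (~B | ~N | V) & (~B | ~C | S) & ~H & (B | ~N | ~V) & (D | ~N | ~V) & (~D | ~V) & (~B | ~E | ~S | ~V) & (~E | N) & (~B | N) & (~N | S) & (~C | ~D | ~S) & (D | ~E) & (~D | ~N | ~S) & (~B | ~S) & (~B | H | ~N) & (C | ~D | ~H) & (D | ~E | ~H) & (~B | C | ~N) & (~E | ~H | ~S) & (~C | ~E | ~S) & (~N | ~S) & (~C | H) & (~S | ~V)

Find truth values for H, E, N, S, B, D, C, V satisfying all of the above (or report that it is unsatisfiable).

Unit clause (~H) forces H = False.
In (~C | H) only ~C is left, so C = False.
Try E = True:
  (~E | N) forces N = True.
  (B | ~N) forces B = True.
  clause (~B | H | ~N) is falsified — backtrack.
So E = False.
Set N = False.
  then (~B | N) forces B = False.
Set S = True.
  then (~S | ~V) forces V = False.
Set D = True.
All clauses satisfied.

H = False, E = False, N = False, S = True, B = False, D = True, C = False, V = False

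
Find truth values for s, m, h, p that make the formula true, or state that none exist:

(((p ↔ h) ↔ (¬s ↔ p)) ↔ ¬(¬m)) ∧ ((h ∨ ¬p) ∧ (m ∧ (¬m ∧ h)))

Unsatisfiable — no assignment works.

Case m = True: the conjunct ¬m is False.
Case m = False: the conjunct m is False.
Both cases fail — unsatisfiable.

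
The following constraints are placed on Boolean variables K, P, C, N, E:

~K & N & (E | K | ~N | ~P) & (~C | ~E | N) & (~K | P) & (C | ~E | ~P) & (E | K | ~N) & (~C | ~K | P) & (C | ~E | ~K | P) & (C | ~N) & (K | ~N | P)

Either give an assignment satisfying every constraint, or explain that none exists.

Unit clause (~K) forces K = False.
Unit clause (N) forces N = True.
In (E | K | ~N) only E is left, so E = True.
In (C | ~N) only C is left, so C = True.
In (K | ~N | P) only P is left, so P = True.
All clauses satisfied.

K=F, P=T, C=T, N=T, E=T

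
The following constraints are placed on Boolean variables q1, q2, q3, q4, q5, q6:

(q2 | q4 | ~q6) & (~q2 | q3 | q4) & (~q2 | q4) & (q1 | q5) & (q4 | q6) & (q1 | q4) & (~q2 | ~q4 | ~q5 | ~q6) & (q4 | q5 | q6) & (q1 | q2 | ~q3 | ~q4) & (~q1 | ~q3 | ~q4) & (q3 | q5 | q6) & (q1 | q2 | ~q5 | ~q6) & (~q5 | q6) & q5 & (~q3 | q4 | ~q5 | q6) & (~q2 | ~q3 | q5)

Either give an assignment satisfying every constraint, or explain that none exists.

q1 = True, q2 = False, q3 = False, q4 = True, q5 = True, q6 = True

Unit clause (q5) forces q5 = True.
In (~q5 | q6) only q6 is left, so q6 = True.
Try q1 = False:
  (q1 | q4) forces q4 = True.
  (~q2 | ~q4 | ~q5 | ~q6) forces q2 = False.
  clause (q1 | q2 | ~q5 | ~q6) is falsified — backtrack.
So q1 = True.
Try q2 = True:
  (~q2 | q4) forces q4 = True.
  clause (~q2 | ~q4 | ~q5 | ~q6) is falsified — backtrack.
So q2 = False.
  then (q2 | q4 | ~q6) forces q4 = True.
  then (~q1 | ~q3 | ~q4) forces q3 = False.
All clauses satisfied.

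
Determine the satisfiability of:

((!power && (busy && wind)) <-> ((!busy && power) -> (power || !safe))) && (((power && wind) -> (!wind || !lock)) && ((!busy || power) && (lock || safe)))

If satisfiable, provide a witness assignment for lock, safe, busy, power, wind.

UNSATISFIABLE

Case power = True: the conjunct (!power && (busy && wind)) <-> ((!busy && power) -> (power || !safe)) becomes (False && (busy && wind)) <-> (!busy -> True) = False.
Case power = False: the formula simplifies to (busy && wind) && (!busy && (lock || safe)).
  busy = True: the conjunct !busy is False.
  busy = False: the conjunct busy is False.
Both cases fail — unsatisfiable.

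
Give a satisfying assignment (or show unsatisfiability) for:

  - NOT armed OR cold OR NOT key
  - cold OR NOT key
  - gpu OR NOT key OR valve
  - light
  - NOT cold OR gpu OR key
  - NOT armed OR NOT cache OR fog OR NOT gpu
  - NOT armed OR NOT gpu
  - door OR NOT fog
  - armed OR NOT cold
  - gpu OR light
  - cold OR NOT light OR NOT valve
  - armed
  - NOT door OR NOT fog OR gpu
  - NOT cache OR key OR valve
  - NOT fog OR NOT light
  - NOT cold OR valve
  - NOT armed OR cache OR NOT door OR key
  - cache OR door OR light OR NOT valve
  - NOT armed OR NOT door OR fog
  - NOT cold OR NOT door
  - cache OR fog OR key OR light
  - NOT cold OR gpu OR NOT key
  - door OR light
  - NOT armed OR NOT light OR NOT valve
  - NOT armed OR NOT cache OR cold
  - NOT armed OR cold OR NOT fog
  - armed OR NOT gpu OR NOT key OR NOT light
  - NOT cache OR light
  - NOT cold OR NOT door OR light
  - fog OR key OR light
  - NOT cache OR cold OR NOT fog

door = False, valve = False, gpu = False, cold = False, cache = False, key = False, light = True, armed = True, fog = False

Unit clause (light) forces light = True.
Unit clause (armed) forces armed = True.
In (NOT fog OR NOT light) only NOT fog is left, so fog = False.
In (NOT armed OR NOT door OR fog) only NOT door is left, so door = False.
In (NOT armed OR NOT light OR NOT valve) only NOT valve is left, so valve = False.
In (NOT armed OR NOT gpu) only NOT gpu is left, so gpu = False.
In (NOT cold OR valve) only NOT cold is left, so cold = False.
In (NOT armed OR NOT cache OR cold) only NOT cache is left, so cache = False.
In (NOT armed OR cold OR NOT key) only NOT key is left, so key = False.
All clauses satisfied.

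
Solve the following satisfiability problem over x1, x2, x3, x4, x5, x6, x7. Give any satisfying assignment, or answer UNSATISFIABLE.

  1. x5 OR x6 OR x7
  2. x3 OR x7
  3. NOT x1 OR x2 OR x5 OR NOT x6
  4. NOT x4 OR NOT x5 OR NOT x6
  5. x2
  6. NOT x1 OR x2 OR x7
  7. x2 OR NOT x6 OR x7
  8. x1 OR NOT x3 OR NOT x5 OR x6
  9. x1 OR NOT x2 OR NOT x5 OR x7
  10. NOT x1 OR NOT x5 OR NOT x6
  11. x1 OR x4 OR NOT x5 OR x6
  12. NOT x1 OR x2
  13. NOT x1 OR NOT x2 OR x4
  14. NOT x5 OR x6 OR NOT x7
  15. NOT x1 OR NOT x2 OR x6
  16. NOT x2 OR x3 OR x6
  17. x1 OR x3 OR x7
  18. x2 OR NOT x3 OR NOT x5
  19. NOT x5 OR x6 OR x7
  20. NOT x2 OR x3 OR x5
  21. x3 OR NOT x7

Unit clause (x2) forces x2 = True.
Set x1 = False.
Set x3 = True.
Set x4 = False.
Set x5 = False.
Set x6 = True.
Set x7 = True.
All clauses satisfied.

x1: False; x2: True; x3: True; x4: False; x5: False; x6: True; x7: True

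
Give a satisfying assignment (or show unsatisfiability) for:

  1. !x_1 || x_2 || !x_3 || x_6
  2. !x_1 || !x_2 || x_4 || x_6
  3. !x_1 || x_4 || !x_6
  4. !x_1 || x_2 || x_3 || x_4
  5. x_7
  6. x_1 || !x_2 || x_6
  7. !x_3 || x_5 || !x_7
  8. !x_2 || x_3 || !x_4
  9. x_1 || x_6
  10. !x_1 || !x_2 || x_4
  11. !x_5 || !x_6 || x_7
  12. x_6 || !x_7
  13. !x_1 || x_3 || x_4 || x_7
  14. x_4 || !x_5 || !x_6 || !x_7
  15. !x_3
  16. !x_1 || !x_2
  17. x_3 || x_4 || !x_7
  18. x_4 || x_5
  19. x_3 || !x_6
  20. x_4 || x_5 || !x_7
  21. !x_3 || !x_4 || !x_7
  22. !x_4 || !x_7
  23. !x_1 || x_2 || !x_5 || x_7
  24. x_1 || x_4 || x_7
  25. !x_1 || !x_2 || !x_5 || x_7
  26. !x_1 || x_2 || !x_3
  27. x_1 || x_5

Case x_3 = True:
  Clause (!x_3) is falsified — contradiction.
Case x_3 = False:
  (x_7) forces x_7 = True.
  (x_6 || !x_7) forces x_6 = True.
  Clause (x_3 || !x_6) is falsified — contradiction.
Both cases fail, so the formula is unsatisfiable.

Unsatisfiable — no assignment works.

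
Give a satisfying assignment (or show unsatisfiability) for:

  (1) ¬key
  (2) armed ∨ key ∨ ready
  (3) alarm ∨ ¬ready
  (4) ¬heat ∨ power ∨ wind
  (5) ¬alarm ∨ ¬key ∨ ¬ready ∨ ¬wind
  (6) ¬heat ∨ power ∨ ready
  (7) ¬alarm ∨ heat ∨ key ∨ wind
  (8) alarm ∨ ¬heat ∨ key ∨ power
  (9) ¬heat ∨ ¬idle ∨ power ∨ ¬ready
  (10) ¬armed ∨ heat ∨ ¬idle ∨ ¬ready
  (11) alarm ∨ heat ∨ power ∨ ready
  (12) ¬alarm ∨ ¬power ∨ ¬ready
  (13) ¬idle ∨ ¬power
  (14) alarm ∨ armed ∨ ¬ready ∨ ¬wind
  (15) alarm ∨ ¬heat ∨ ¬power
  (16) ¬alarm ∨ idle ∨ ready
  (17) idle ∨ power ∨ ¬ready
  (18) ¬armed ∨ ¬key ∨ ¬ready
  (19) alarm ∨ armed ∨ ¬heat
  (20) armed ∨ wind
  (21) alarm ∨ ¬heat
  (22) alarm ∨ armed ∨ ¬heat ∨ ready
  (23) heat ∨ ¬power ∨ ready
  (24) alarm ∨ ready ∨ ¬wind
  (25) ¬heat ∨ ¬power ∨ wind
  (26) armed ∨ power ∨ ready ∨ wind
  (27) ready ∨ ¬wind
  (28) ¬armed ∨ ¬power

heat = False, idle = True, armed = False, power = False, alarm = True, ready = True, wind = True, key = False

Unit clause (¬key) forces key = False.
Set heat = False.
Set idle = True.
  then (¬idle ∨ ¬power) forces power = False.
Try armed = True:
  (¬armed ∨ heat ∨ ¬idle ∨ ¬ready) forces ready = False.
  (alarm ∨ heat ∨ power ∨ ready) forces alarm = True.
  (¬alarm ∨ heat ∨ key ∨ wind) forces wind = True.
  clause (ready ∨ ¬wind) is falsified — backtrack.
So armed = False.
  then (armed ∨ key ∨ ready) forces ready = True.
  then (alarm ∨ ¬ready) forces alarm = True.
  then (¬alarm ∨ heat ∨ key ∨ wind) forces wind = True.
All clauses satisfied.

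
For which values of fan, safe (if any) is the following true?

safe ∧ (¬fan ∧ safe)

fan = False, safe = True

  ¬fan ∧ safe = True
    ¬fan = True
Both conjuncts True, so the formula holds.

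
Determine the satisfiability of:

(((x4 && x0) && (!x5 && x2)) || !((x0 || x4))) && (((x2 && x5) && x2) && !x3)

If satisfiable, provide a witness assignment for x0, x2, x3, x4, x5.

x0 = False, x2 = True, x3 = False, x4 = False, x5 = True

  ((x4 && x0) && (!x5 && x2)) || !((x0 || x4)) = True
    (x4 && x0) && (!x5 && x2) = False
      x4 && x0 = False
      !x5 && x2 = False
        !x5 = False
    !((x0 || x4)) = True
      x0 || x4 = False
  ((x2 && x5) && x2) && !x3 = True
    (x2 && x5) && x2 = True
      x2 && x5 = True
    !x3 = True
Both conjuncts True, so the formula holds.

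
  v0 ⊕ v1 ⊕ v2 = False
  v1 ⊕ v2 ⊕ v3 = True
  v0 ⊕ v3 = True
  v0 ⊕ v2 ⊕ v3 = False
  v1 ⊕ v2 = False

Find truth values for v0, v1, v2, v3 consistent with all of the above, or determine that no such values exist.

v0 = False; v1 = True; v2 = True; v3 = True

v0 ⊕ v1 ⊕ v2 = F ⊕ T ⊕ T = False ✓
v1 ⊕ v2 ⊕ v3 = T ⊕ T ⊕ T = True ✓
v0 ⊕ v3 = F ⊕ T = True ✓
v0 ⊕ v2 ⊕ v3 = F ⊕ T ⊕ T = False ✓
v1 ⊕ v2 = T ⊕ T = False ✓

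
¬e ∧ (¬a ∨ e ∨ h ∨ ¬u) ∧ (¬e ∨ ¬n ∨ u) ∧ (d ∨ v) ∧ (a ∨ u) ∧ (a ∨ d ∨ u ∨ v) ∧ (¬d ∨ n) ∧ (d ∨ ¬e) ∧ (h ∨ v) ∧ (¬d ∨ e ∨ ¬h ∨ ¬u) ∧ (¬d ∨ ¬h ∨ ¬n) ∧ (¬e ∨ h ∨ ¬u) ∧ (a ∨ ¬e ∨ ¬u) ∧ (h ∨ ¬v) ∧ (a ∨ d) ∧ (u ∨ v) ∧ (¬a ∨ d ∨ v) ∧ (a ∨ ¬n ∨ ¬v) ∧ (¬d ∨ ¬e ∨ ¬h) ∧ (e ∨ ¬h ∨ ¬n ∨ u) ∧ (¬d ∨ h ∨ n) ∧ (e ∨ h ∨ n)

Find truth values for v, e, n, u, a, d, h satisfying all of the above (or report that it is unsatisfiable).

v = True; e = False; n = False; u = True; a = True; d = False; h = True

Unit clause (¬e) forces e = False.
Set v = True.
  then (h ∨ ¬v) forces h = True.
Set n = False.
  then (¬d ∨ n) forces d = False.
  then (a ∨ d) forces a = True.
Set u = True.
All clauses satisfied.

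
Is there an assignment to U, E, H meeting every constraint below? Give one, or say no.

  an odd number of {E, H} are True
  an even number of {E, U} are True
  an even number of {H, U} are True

The formula is unsatisfiable.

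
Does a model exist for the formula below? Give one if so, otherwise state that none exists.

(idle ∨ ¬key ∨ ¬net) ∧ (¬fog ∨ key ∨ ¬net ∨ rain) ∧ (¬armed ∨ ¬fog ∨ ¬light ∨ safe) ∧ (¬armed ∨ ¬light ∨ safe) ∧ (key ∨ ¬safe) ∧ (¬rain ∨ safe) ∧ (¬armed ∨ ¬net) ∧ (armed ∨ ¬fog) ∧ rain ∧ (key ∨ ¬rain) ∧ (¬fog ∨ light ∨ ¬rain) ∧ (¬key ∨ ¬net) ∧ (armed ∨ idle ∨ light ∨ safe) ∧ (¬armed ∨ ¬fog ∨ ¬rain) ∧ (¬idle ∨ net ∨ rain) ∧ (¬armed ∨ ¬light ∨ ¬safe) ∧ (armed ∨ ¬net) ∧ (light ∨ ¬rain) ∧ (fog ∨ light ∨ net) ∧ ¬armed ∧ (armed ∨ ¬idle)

Unit clause (rain) forces rain = True.
In (key ∨ ¬rain) only key is left, so key = True.
In (¬key ∨ ¬net) only ¬net is left, so net = False.
In (light ∨ ¬rain) only light is left, so light = True.
Unit clause (¬armed) forces armed = False.
In (armed ∨ ¬idle) only ¬idle is left, so idle = False.
In (¬rain ∨ safe) only safe is left, so safe = True.
In (armed ∨ ¬fog) only ¬fog is left, so fog = False.
All clauses satisfied.

rain: True, key: True, net: False, safe: True, light: True, armed: False, fog: False, idle: False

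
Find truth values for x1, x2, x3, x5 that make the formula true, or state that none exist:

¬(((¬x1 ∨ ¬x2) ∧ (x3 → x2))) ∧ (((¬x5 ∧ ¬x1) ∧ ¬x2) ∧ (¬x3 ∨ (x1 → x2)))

x1 = False; x2 = False; x3 = True; x5 = False

  ¬(((¬x1 ∨ ¬x2) ∧ (x3 → x2))) = True
    (¬x1 ∨ ¬x2) ∧ (x3 → x2) = False
      ¬x1 ∨ ¬x2 = True
        ¬x1 = True
        ¬x2 = True
      x3 → x2 = False
  ((¬x5 ∧ ¬x1) ∧ ¬x2) ∧ (¬x3 ∨ (x1 → x2)) = True
    (¬x5 ∧ ¬x1) ∧ ¬x2 = True
      ¬x5 ∧ ¬x1 = True
        ¬x5 = True
        ¬x1 = True
      ¬x2 = True
    ¬x3 ∨ (x1 → x2) = True
      ¬x3 = False
      x1 → x2 = True
Both conjuncts True, so the formula holds.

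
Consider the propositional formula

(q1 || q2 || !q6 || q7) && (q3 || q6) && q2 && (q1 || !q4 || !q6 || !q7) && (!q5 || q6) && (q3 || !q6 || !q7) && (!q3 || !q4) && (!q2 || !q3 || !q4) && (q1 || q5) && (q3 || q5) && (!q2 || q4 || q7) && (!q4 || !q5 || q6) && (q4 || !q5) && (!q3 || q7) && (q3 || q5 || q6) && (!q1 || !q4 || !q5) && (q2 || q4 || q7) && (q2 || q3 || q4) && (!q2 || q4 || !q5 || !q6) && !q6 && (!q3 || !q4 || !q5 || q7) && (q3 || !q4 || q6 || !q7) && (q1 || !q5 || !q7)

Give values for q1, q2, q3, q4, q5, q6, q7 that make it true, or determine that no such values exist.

q1: True; q2: True; q3: True; q4: False; q5: False; q6: False; q7: True

Unit clause (q2) forces q2 = True.
Unit clause (!q6) forces q6 = False.
In (q3 || q6) only q3 is left, so q3 = True.
In (!q5 || q6) only !q5 is left, so q5 = False.
In (!q3 || !q4) only !q4 is left, so q4 = False.
In (q1 || q5) only q1 is left, so q1 = True.
In (!q2 || q4 || q7) only q7 is left, so q7 = True.
All clauses satisfied.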